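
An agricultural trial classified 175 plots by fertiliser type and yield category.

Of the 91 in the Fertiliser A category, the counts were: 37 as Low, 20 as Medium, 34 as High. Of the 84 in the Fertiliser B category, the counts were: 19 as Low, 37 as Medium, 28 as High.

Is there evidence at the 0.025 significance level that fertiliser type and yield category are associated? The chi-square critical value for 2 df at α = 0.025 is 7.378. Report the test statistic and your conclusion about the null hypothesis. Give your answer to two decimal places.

11.17; reject H₀

Row totals: 91, 84. Column totals: 56, 57, 62. Grand total N = 175.
Expected counts (row total × column total / N):
  Fertiliser A, Low: 91×56/175 = 29.120
  Fertiliser A, Medium: 91×57/175 = 29.640
  Fertiliser A, High: 91×62/175 = 32.240
  Fertiliser B, Low: 84×56/175 = 26.880
  Fertiliser B, Medium: 84×57/175 = 27.360
  Fertiliser B, High: 84×62/175 = 29.760
Contributions (O − E)²/E:
  (37 − 29.120)²/29.120 = 2.1324
  (20 − 29.640)²/29.640 = 3.1353
  (34 − 32.240)²/32.240 = 0.0961
  (19 − 26.880)²/26.880 = 2.3101
  (37 − 27.360)²/27.360 = 3.3965
  (28 − 29.760)²/29.760 = 0.1041
χ² = 2.1324 + 3.1353 + 0.0961 + 2.3101 + 3.3965 + 0.1041 = 11.17
df = (2−1)(3−1) = 2. Since 11.17 > 7.378, reject the null hypothesis of independence at α = 0.025.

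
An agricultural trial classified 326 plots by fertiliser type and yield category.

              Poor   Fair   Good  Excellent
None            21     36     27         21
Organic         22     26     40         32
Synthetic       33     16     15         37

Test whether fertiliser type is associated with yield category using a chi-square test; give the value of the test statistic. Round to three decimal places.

25.978

Row totals: 105, 120, 101. Column totals: 76, 78, 82, 90. Grand total N = 326.
Expected counts (row total × column total / N):
  None, Poor: 105×76/326 = 24.4785
  None, Fair: 105×78/326 = 25.1227
  None, Good: 105×82/326 = 26.4110
  None, Excellent: 105×90/326 = 28.9877
  Organic, Poor: 120×76/326 = 27.9755
  Organic, Fair: 120×78/326 = 28.7117
  Organic, Good: 120×82/326 = 30.1840
  Organic, Excellent: 120×90/326 = 33.1288
  Synthetic, Poor: 101×76/326 = 23.5460
  Synthetic, Fair: 101×78/326 = 24.1656
  Synthetic, Good: 101×82/326 = 25.4049
  Synthetic, Excellent: 101×90/326 = 27.8834
Contributions (O − E)²/E:
  (21 − 24.4785)²/24.4785 = 0.4943
  (36 − 25.1227)²/25.1227 = 4.7095
  (27 − 26.4110)²/26.4110 = 0.0131
  (21 − 28.9877)²/28.9877 = 2.2010
  (22 − 27.9755)²/27.9755 = 1.2764
  (26 − 28.7117)²/28.7117 = 0.2561
  (40 − 30.1840)²/30.1840 = 3.1922
  (32 − 33.1288)²/33.1288 = 0.0385
  (33 − 23.5460)²/23.5460 = 3.7959
  (16 − 24.1656)²/24.1656 = 2.7592
  (15 − 25.4049)²/25.4049 = 4.2615
  (37 − 27.8834)²/27.8834 = 2.9807
χ² = 0.4943 + 4.7095 + 0.0131 + 2.2010 + 1.2764 + 0.2561 + 3.1922 + 0.0385 + 3.7959 + 2.7592 + 4.2615 + 2.9807 = 25.978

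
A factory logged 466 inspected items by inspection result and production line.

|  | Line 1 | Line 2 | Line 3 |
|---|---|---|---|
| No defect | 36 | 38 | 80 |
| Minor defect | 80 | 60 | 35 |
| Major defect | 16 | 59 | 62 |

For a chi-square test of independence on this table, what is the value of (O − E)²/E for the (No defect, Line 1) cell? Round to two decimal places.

Row total (No defect) = 154; column total (Line 1) = 132; N = 466.
Expected count E = 154 × 132 / 466 = 43.622.
Contribution = (O − E)²/E = (36 − 43.622)² / 43.622 = 1.33.

1.33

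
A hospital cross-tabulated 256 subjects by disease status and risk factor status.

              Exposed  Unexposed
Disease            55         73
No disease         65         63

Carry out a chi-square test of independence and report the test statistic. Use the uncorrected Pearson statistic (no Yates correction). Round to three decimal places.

Row totals: 128, 128. Column totals: 120, 136. Grand total N = 256.
Expected counts (row total × column total / N):
  Disease, Exposed: 128×120/256 = 60.0000
  Disease, Unexposed: 128×136/256 = 68.0000
  No disease, Exposed: 128×120/256 = 60.0000
  No disease, Unexposed: 128×136/256 = 68.0000
Contributions (O − E)²/E:
  (55 − 60.0000)²/60.0000 = 0.4167
  (73 − 68.0000)²/68.0000 = 0.3676
  (65 − 60.0000)²/60.0000 = 0.4167
  (63 − 68.0000)²/68.0000 = 0.3676
χ² = 0.4167 + 0.3676 + 0.4167 + 0.3676 = 1.569

1.569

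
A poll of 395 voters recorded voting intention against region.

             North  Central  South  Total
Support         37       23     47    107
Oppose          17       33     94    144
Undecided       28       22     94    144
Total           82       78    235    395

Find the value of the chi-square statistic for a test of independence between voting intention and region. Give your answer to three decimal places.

23.859

Grand total N = 395.
Expected counts (row total × column total / N):
  Support, North: 107×82/395 = 22.2127
  Support, Central: 107×78/395 = 21.1291
  Support, South: 107×235/395 = 63.6582
  Oppose, North: 144×82/395 = 29.8937
  Oppose, Central: 144×78/395 = 28.4354
  Oppose, South: 144×235/395 = 85.6709
  Undecided, North: 144×82/395 = 29.8937
  Undecided, Central: 144×78/395 = 28.4354
  Undecided, South: 144×235/395 = 85.6709
Contributions (O − E)²/E:
  (37 − 22.2127)²/22.2127 = 9.8441
  (23 − 21.1291)²/21.1291 = 0.1657
  (47 − 63.6582)²/63.6582 = 4.3591
  (17 − 29.8937)²/29.8937 = 5.5613
  (33 − 28.4354)²/28.4354 = 0.7327
  (94 − 85.6709)²/85.6709 = 0.8098
  (28 − 29.8937)²/29.8937 = 0.1200
  (22 − 28.4354)²/28.4354 = 1.4564
  (94 − 85.6709)²/85.6709 = 0.8098
χ² = 9.8441 + 0.1657 + 4.3591 + 5.5613 + 0.7327 + 0.8098 + 0.1200 + 1.4564 + 0.8098 = 23.859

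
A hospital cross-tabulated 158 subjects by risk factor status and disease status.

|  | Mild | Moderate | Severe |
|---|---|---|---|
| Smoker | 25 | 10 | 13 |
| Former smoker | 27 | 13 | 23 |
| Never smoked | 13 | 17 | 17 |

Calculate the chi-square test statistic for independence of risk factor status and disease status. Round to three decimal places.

7.491

Row totals: 48, 63, 47. Column totals: 65, 40, 53. Grand total N = 158.
Expected counts (row total × column total / N):
  Smoker, Mild: 48×65/158 = 19.7468
  Smoker, Moderate: 48×40/158 = 12.1519
  Smoker, Severe: 48×53/158 = 16.1013
  Former smoker, Mild: 63×65/158 = 25.9177
  Former smoker, Moderate: 63×40/158 = 15.9494
  Former smoker, Severe: 63×53/158 = 21.1329
  Never smoked, Mild: 47×65/158 = 19.3354
  Never smoked, Moderate: 47×40/158 = 11.8987
  Never smoked, Severe: 47×53/158 = 15.7658
Contributions (O − E)²/E:
  (25 − 19.7468)²/19.7468 = 1.3975
  (10 − 12.1519)²/12.1519 = 0.3811
  (13 − 16.1013)²/16.1013 = 0.5973
  (27 − 25.9177)²/25.9177 = 0.0452
  (13 − 15.9494)²/15.9494 = 0.5454
  (23 − 21.1329)²/21.1329 = 0.1650
  (13 − 19.3354)²/19.3354 = 2.0758
  (17 − 11.8987)²/11.8987 = 2.1871
  (17 − 15.7658)²/15.7658 = 0.0966
χ² = 1.3975 + 0.3811 + 0.5973 + 0.0452 + 0.5454 + 0.1650 + 2.0758 + 2.1871 + 0.0966 = 7.491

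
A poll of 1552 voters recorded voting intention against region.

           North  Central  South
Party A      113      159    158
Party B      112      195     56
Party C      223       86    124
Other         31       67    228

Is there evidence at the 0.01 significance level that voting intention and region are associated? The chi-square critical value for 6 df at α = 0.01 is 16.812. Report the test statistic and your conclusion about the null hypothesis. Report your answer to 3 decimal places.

350.422; reject H₀

Row totals: 430, 363, 433, 326. Column totals: 479, 507, 566. Grand total N = 1552.
Expected counts (row total × column total / N):
  Party A, North: 430×479/1552 = 132.7126
  Party A, Central: 430×507/1552 = 140.4704
  Party A, South: 430×566/1552 = 156.8170
  Party B, North: 363×479/1552 = 112.0341
  Party B, Central: 363×507/1552 = 118.5831
  Party B, South: 363×566/1552 = 132.3827
  Party C, North: 433×479/1552 = 133.6385
  Party C, Central: 433×507/1552 = 141.4504
  Party C, South: 433×566/1552 = 157.9111
  Other, North: 326×479/1552 = 100.6147
  Other, Central: 326×507/1552 = 106.4961
  Other, South: 326×566/1552 = 118.8892
Contributions (O − E)²/E:
  (113 − 132.7126)²/132.7126 = 2.9280
  (159 − 140.4704)²/140.4704 = 2.4443
  (158 − 156.8170)²/156.8170 = 0.0089
  (112 − 112.0341)²/112.0341 = 0.0000
  (195 − 118.5831)²/118.5831 = 49.2443
  (56 − 132.3827)²/132.3827 = 44.0716
  (223 − 133.6385)²/133.6385 = 59.7543
  (86 − 141.4504)²/141.4504 = 21.7373
  (124 − 157.9111)²/157.9111 = 7.2823
  (31 − 100.6147)²/100.6147 = 48.1660
  (67 − 106.4961)²/106.4961 = 14.6479
  (228 − 118.8892)²/118.8892 = 100.1367
χ² = 2.9280 + 2.4443 + 0.0089 + 0.0000 + 49.2443 + 44.0716 + 59.7543 + 21.7373 + 7.2823 + 48.1660 + 14.6479 + 100.1367 = 350.422
df = (4−1)(3−1) = 6. Since 350.422 > 16.812, reject the null hypothesis of independence at α = 0.01.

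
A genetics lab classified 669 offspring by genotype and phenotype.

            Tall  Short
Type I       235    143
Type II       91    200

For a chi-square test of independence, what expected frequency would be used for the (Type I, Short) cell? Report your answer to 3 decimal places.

Row total (Type I) = 378; column total (Short) = 343; grand total N = 669.
Expected count = (row total × column total) / N = 378 × 343 / 669 = 193.803.

193.803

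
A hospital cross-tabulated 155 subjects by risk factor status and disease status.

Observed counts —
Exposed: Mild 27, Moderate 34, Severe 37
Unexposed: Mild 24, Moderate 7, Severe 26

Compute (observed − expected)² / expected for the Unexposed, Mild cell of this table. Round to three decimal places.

1.467

Row total (Unexposed) = 57; column total (Mild) = 51; N = 155.
Expected count E = 57 × 51 / 155 = 18.7548.
Contribution = (O − E)²/E = (24 − 18.7548)² / 18.7548 = 1.467.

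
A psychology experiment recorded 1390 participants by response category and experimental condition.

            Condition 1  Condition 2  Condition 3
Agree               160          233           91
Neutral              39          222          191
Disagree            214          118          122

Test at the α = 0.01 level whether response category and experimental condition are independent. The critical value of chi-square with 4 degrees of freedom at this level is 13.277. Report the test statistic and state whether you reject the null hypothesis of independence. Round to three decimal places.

Row totals: 484, 452, 454. Column totals: 413, 573, 404. Grand total N = 1390.
Expected counts (row total × column total / N):
  Agree, Condition 1: 484×413/1390 = 143.8072
  Agree, Condition 2: 484×573/1390 = 199.5194
  Agree, Condition 3: 484×404/1390 = 140.6734
  Neutral, Condition 1: 452×413/1390 = 134.2993
  Neutral, Condition 2: 452×573/1390 = 186.3281
  Neutral, Condition 3: 452×404/1390 = 131.3727
  Disagree, Condition 1: 454×413/1390 = 134.8935
  Disagree, Condition 2: 454×573/1390 = 187.1525
  Disagree, Condition 3: 454×404/1390 = 131.9540
Contributions (O − E)²/E:
  (160 − 143.8072)²/143.8072 = 1.8233
  (233 − 199.5194)²/199.5194 = 5.6183
  (91 − 140.6734)²/140.6734 = 17.5403
  (39 − 134.2993)²/134.2993 = 67.6247
  (222 − 186.3281)²/186.3281 = 6.8293
  (191 − 131.3727)²/131.3727 = 27.0636
  (214 − 134.8935)²/134.8935 = 46.3910
  (118 − 187.1525)²/187.1525 = 25.5517
  (122 − 131.9540)²/131.9540 = 0.7509
χ² = 1.8233 + 5.6183 + 17.5403 + 67.6247 + 6.8293 + 27.0636 + 46.3910 + 25.5517 + 0.7509 = 199.193
df = (3−1)(3−1) = 4. Since 199.193 > 13.277, reject the null hypothesis of independence at α = 0.01.

199.193; reject H₀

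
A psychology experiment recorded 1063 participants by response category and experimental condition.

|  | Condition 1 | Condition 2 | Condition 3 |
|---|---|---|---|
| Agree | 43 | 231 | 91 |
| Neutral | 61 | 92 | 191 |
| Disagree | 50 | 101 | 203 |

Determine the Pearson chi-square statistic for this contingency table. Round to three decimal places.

133.131

Row totals: 365, 344, 354. Column totals: 154, 424, 485. Grand total N = 1063.
Expected counts (row total × column total / N):
  Agree, Condition 1: 365×154/1063 = 52.87865
  Agree, Condition 2: 365×424/1063 = 145.58796
  Agree, Condition 3: 365×485/1063 = 166.53340
  Neutral, Condition 1: 344×154/1063 = 49.83631
  Neutral, Condition 2: 344×424/1063 = 137.21167
  Neutral, Condition 3: 344×485/1063 = 156.95202
  Disagree, Condition 1: 354×154/1063 = 51.28504
  Disagree, Condition 2: 354×424/1063 = 141.20038
  Disagree, Condition 3: 354×485/1063 = 161.51458
Contributions (O − E)²/E:
  (43 − 52.87865)²/52.87865 = 1.8455
  (231 − 145.58796)²/145.58796 = 50.1087
  (91 − 166.53340)²/166.53340 = 34.2592
  (61 − 49.83631)²/49.83631 = 2.5007
  (92 − 137.21167)²/137.21167 = 14.8974
  (191 − 156.95202)²/156.95202 = 7.3861
  (50 − 51.28504)²/51.28504 = 0.0322
  (101 − 141.20038)²/141.20038 = 11.4452
  (203 − 161.51458)²/161.51458 = 10.6556
χ² = 1.8455 + 50.1087 + 34.2592 + 2.5007 + 14.8974 + 7.3861 + 0.0322 + 11.4452 + 10.6556 = 133.131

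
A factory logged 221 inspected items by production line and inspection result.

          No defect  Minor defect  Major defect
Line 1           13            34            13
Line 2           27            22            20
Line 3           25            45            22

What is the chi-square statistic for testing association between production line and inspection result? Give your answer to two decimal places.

9.02

Row totals: 60, 69, 92. Column totals: 65, 101, 55. Grand total N = 221.
Expected counts (row total × column total / N):
  Line 1, No defect: 60×65/221 = 17.647
  Line 1, Minor defect: 60×101/221 = 27.421
  Line 1, Major defect: 60×55/221 = 14.932
  Line 2, No defect: 69×65/221 = 20.294
  Line 2, Minor defect: 69×101/221 = 31.534
  Line 2, Major defect: 69×55/221 = 17.172
  Line 3, No defect: 92×65/221 = 27.059
  Line 3, Minor defect: 92×101/221 = 42.045
  Line 3, Major defect: 92×55/221 = 22.896
Contributions (O − E)²/E:
  (13 − 17.647)²/17.647 = 1.2237
  (34 − 27.421)²/27.421 = 1.5785
  (13 − 14.932)²/14.932 = 0.2500
  (27 − 20.294)²/20.294 = 2.2159
  (22 − 31.534)²/31.534 = 2.8825
  (20 − 17.172)²/17.172 = 0.4657
  (25 − 27.059)²/27.059 = 0.1567
  (45 − 42.045)²/42.045 = 0.2077
  (22 − 22.896)²/22.896 = 0.0351
χ² = 1.2237 + 1.5785 + 0.2500 + 2.2159 + 2.8825 + 0.4657 + 0.1567 + 0.2077 + 0.0351 = 9.02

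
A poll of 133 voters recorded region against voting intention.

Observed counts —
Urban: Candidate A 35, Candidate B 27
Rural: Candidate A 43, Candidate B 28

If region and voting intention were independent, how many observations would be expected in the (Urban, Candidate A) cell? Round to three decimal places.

Row total (Urban) = 62; column total (Candidate A) = 78; grand total N = 133.
Expected count = (row total × column total) / N = 62 × 78 / 133 = 36.361.

36.361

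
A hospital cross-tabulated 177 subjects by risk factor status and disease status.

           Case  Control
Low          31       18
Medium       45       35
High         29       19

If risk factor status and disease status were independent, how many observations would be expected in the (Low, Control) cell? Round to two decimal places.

19.93

Row total (Low) = 49; column total (Control) = 72; grand total N = 177.
Expected count = (row total × column total) / N = 49 × 72 / 177 = 19.93.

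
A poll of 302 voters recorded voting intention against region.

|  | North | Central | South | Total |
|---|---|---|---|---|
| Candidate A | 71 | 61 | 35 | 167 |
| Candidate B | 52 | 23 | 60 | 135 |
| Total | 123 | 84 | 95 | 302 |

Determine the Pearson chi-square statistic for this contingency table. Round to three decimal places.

Grand total N = 302.
Expected counts (row total × column total / N):
  Candidate A, North: 167×123/302 = 68.0166
  Candidate A, Central: 167×84/302 = 46.4503
  Candidate A, South: 167×95/302 = 52.5331
  Candidate B, North: 135×123/302 = 54.9834
  Candidate B, Central: 135×84/302 = 37.5497
  Candidate B, South: 135×95/302 = 42.4669
Contributions (O − E)²/E:
  (71 − 68.0166)²/68.0166 = 0.1309
  (61 − 46.4503)²/46.4503 = 4.5574
  (35 − 52.5331)²/52.5331 = 5.8517
  (52 − 54.9834)²/54.9834 = 0.1619
  (23 − 37.5497)²/37.5497 = 5.6377
  (60 − 42.4669)²/42.4669 = 7.2388
χ² = 0.1309 + 4.5574 + 5.8517 + 0.1619 + 5.6377 + 7.2388 = 23.578

23.578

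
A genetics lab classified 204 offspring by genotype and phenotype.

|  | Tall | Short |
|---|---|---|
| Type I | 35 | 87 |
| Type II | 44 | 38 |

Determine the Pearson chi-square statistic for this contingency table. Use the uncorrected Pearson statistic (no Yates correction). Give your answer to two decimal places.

Row totals: 122, 82. Column totals: 79, 125. Grand total N = 204.
Expected counts (row total × column total / N):
  Type I, Tall: 122×79/204 = 47.245
  Type I, Short: 122×125/204 = 74.755
  Type II, Tall: 82×79/204 = 31.755
  Type II, Short: 82×125/204 = 50.245
Contributions (O − E)²/E:
  (35 − 47.245)²/47.245 = 3.1737
  (87 − 74.755)²/74.755 = 2.0058
  (44 − 31.755)²/31.755 = 4.7218
  (38 − 50.245)²/50.245 = 2.9842
χ² = 3.1737 + 2.0058 + 4.7218 + 2.9842 = 12.89

12.89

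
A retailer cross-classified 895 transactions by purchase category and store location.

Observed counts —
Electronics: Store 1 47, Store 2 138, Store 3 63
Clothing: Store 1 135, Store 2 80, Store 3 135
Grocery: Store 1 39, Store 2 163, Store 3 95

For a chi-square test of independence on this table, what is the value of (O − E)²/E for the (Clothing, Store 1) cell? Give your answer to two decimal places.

27.30

Row total (Clothing) = 350; column total (Store 1) = 221; N = 895.
Expected count E = 350 × 221 / 895 = 86.425.
Contribution = (O − E)²/E = (135 − 86.425)² / 86.425 = 27.30.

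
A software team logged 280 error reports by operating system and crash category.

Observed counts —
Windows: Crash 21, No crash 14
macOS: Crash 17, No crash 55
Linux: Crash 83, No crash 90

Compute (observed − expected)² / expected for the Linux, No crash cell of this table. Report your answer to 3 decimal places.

Row total (Linux) = 173; column total (No crash) = 159; N = 280.
Expected count E = 173 × 159 / 280 = 98.2393.
Contribution = (O − E)²/E = (90 − 98.2393)² / 98.2393 = 0.691.

0.691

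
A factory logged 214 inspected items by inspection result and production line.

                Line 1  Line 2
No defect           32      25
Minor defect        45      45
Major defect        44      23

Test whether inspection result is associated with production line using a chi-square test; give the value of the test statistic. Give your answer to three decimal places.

3.844

Row totals: 57, 90, 67. Column totals: 121, 93. Grand total N = 214.
Expected counts (row total × column total / N):
  No defect, Line 1: 57×121/214 = 32.2290
  No defect, Line 2: 57×93/214 = 24.7710
  Minor defect, Line 1: 90×121/214 = 50.8879
  Minor defect, Line 2: 90×93/214 = 39.1121
  Major defect, Line 1: 67×121/214 = 37.8832
  Major defect, Line 2: 67×93/214 = 29.1168
Contributions (O − E)²/E:
  (32 − 32.2290)²/32.2290 = 0.0016
  (25 − 24.7710)²/24.7710 = 0.0021
  (45 − 50.8879)²/50.8879 = 0.6812
  (45 − 39.1121)²/39.1121 = 0.8864
  (44 − 37.8832)²/37.8832 = 0.9876
  (23 − 29.1168)²/29.1168 = 1.2850
χ² = 0.0016 + 0.0021 + 0.6812 + 0.8864 + 0.9876 + 1.2850 = 3.844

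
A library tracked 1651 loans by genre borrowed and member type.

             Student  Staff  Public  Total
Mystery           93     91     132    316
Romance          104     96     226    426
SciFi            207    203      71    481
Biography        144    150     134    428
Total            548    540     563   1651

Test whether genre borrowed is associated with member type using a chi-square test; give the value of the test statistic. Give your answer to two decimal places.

Grand total N = 1651.
Expected counts (row total × column total / N):
  Mystery, Student: 316×548/1651 = 104.887
  Mystery, Staff: 316×540/1651 = 103.356
  Mystery, Public: 316×563/1651 = 107.758
  Romance, Student: 426×548/1651 = 141.398
  Romance, Staff: 426×540/1651 = 139.334
  Romance, Public: 426×563/1651 = 145.268
  SciFi, Student: 481×548/1651 = 159.654
  SciFi, Staff: 481×540/1651 = 157.323
  SciFi, Public: 481×563/1651 = 164.024
  Biography, Student: 428×548/1651 = 142.062
  Biography, Staff: 428×540/1651 = 139.988
  Biography, Public: 428×563/1651 = 145.950
Contributions (O − E)²/E:
  (93 − 104.887)²/104.887 = 1.3472
  (91 − 103.356)²/103.356 = 1.4771
  (132 − 107.758)²/107.758 = 5.4537
  (104 − 141.398)²/141.398 = 9.8913
  (96 − 139.334)²/139.334 = 13.4772
  (226 − 145.268)²/145.268 = 44.8664
  (207 − 159.654)²/159.654 = 14.0406
  (203 − 157.323)²/157.323 = 13.2618
  (71 − 164.024)²/164.024 = 52.7573
  (144 − 142.062)²/142.062 = 0.0264
  (150 − 139.988)²/139.988 = 0.7161
  (134 − 145.950)²/145.950 = 0.9784
χ² = 1.3472 + 1.4771 + 5.4537 + 9.8913 + 13.4772 + 44.8664 + 14.0406 + 13.2618 + 52.7573 + 0.0264 + 0.7161 + 0.9784 = 158.29

158.29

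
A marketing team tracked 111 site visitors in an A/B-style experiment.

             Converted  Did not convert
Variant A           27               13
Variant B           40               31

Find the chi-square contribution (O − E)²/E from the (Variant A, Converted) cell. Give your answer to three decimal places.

Row total (Variant A) = 40; column total (Converted) = 67; N = 111.
Expected count E = 40 × 67 / 111 = 24.1441.
Contribution = (O − E)²/E = (27 − 24.1441)² / 24.1441 = 0.338.

0.338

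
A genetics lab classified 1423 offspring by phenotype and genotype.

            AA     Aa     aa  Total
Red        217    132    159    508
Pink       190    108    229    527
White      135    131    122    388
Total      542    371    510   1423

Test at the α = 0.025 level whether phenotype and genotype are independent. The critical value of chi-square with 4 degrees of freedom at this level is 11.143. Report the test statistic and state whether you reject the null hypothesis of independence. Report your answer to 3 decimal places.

33.169; reject H₀

Grand total N = 1423.
Expected counts (row total × column total / N):
  Red, AA: 508×542/1423 = 193.4898
  Red, Aa: 508×371/1423 = 132.4441
  Red, aa: 508×510/1423 = 182.0661
  Pink, AA: 527×542/1423 = 200.7266
  Pink, Aa: 527×371/1423 = 137.3978
  Pink, aa: 527×510/1423 = 188.8756
  White, AA: 388×542/1423 = 147.7836
  White, Aa: 388×371/1423 = 101.1581
  White, aa: 388×510/1423 = 139.0583
Contributions (O − E)²/E:
  (217 − 193.4898)²/193.4898 = 2.8566
  (132 − 132.4441)²/132.4441 = 0.0015
  (159 − 182.0661)²/182.0661 = 2.9223
  (190 − 200.7266)²/200.7266 = 0.5732
  (108 − 137.3978)²/137.3978 = 6.2900
  (229 − 188.8756)²/188.8756 = 8.5240
  (135 − 147.7836)²/147.7836 = 1.1058
  (131 − 101.1581)²/101.1581 = 8.8034
  (122 − 139.0583)²/139.0583 = 2.0925
χ² = 2.8566 + 0.0015 + 2.9223 + 0.5732 + 6.2900 + 8.5240 + 1.1058 + 8.8034 + 2.0925 = 33.169
df = (3−1)(3−1) = 4. Since 33.169 > 11.143, reject the null hypothesis of independence at α = 0.025.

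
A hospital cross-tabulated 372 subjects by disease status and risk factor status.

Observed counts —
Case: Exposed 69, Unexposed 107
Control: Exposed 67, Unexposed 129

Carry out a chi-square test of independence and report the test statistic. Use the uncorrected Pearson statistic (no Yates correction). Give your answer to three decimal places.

Row totals: 176, 196. Column totals: 136, 236. Grand total N = 372.
Expected counts (row total × column total / N):
  Case, Exposed: 176×136/372 = 64.3441
  Case, Unexposed: 176×236/372 = 111.6559
  Control, Exposed: 196×136/372 = 71.6559
  Control, Unexposed: 196×236/372 = 124.3441
Contributions (O − E)²/E:
  (69 − 64.3441)²/64.3441 = 0.3369
  (107 − 111.6559)²/111.6559 = 0.1941
  (67 − 71.6559)²/71.6559 = 0.3025
  (129 − 124.3441)²/124.3441 = 0.1743
χ² = 0.3369 + 0.1941 + 0.3025 + 0.1743 = 1.008

1.008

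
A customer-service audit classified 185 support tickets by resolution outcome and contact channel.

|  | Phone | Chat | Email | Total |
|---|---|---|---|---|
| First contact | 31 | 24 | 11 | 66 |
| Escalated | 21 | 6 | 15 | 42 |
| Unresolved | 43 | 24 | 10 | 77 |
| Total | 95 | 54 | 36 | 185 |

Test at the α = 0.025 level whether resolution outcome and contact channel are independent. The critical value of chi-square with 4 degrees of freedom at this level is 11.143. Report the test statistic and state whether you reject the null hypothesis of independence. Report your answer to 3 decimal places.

Grand total N = 185.
Expected counts (row total × column total / N):
  First contact, Phone: 66×95/185 = 33.8919
  First contact, Chat: 66×54/185 = 19.2649
  First contact, Email: 66×36/185 = 12.8432
  Escalated, Phone: 42×95/185 = 21.5676
  Escalated, Chat: 42×54/185 = 12.2595
  Escalated, Email: 42×36/185 = 8.1730
  Unresolved, Phone: 77×95/185 = 39.5405
  Unresolved, Chat: 77×54/185 = 22.4757
  Unresolved, Email: 77×36/185 = 14.9838
Contributions (O − E)²/E:
  (31 − 33.8919)²/33.8919 = 0.2468
  (24 − 19.2649)²/19.2649 = 1.1638
  (11 − 12.8432)²/12.8432 = 0.2645
  (21 − 21.5676)²/21.5676 = 0.0149
  (6 − 12.2595)²/12.2595 = 3.1960
  (15 − 8.1730)²/8.1730 = 5.7027
  (43 − 39.5405)²/39.5405 = 0.3027
  (24 − 22.4757)²/22.4757 = 0.1034
  (10 − 14.9838)²/14.9838 = 1.6577
χ² = 0.2468 + 1.1638 + 0.2645 + 0.0149 + 3.1960 + 5.7027 + 0.3027 + 0.1034 + 1.6577 = 12.653
df = (3−1)(3−1) = 4. Since 12.653 > 11.143, reject the null hypothesis of independence at α = 0.025.

12.653; reject H₀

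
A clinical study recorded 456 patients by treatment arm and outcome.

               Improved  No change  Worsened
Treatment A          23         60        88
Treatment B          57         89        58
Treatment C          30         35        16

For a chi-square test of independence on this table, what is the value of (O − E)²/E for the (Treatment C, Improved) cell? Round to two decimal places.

Row total (Treatment C) = 81; column total (Improved) = 110; N = 456.
Expected count E = 81 × 110 / 456 = 19.539.
Contribution = (O − E)²/E = (30 − 19.539)² / 19.539 = 5.60.

5.60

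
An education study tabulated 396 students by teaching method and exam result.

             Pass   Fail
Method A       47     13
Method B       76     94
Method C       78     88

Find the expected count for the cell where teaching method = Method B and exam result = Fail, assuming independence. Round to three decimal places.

Row total (Method B) = 170; column total (Fail) = 195; grand total N = 396.
Expected count = (row total × column total) / N = 170 × 195 / 396 = 83.712.

83.712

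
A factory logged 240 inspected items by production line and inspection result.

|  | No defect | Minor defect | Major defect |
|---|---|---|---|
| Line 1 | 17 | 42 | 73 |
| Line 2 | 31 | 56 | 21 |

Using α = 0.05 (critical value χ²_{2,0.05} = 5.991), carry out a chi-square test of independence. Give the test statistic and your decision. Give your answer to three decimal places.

Row totals: 132, 108. Column totals: 48, 98, 94. Grand total N = 240.
Expected counts (row total × column total / N):
  Line 1, No defect: 132×48/240 = 26.4000
  Line 1, Minor defect: 132×98/240 = 53.9000
  Line 1, Major defect: 132×94/240 = 51.7000
  Line 2, No defect: 108×48/240 = 21.6000
  Line 2, Minor defect: 108×98/240 = 44.1000
  Line 2, Major defect: 108×94/240 = 42.3000
Contributions (O − E)²/E:
  (17 − 26.4000)²/26.4000 = 3.3470
  (42 − 53.9000)²/53.9000 = 2.6273
  (73 − 51.7000)²/51.7000 = 8.7754
  (31 − 21.6000)²/21.6000 = 4.0907
  (56 − 44.1000)²/44.1000 = 3.2111
  (21 − 42.3000)²/42.3000 = 10.7255
χ² = 3.3470 + 2.6273 + 8.7754 + 4.0907 + 3.2111 + 10.7255 = 32.777
df = (2−1)(3−1) = 2. Since 32.777 > 5.991, reject the null hypothesis of independence at α = 0.05.

32.777; reject H₀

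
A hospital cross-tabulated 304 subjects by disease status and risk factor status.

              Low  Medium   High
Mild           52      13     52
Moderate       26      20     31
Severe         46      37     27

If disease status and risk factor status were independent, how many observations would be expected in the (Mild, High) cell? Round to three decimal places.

42.336

Row total (Mild) = 117; column total (High) = 110; grand total N = 304.
Expected count = (row total × column total) / N = 117 × 110 / 304 = 42.336.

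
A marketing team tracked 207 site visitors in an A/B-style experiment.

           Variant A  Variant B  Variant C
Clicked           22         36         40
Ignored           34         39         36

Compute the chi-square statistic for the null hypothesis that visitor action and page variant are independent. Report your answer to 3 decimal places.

Row totals: 98, 109. Column totals: 56, 75, 76. Grand total N = 207.
Expected counts (row total × column total / N):
  Clicked, Variant A: 98×56/207 = 26.5121
  Clicked, Variant B: 98×75/207 = 35.5072
  Clicked, Variant C: 98×76/207 = 35.9807
  Ignored, Variant A: 109×56/207 = 29.4879
  Ignored, Variant B: 109×75/207 = 39.4928
  Ignored, Variant C: 109×76/207 = 40.0193
Contributions (O − E)²/E:
  (22 − 26.5121)²/26.5121 = 0.7679
  (36 − 35.5072)²/35.5072 = 0.0068
  (40 − 35.9807)²/35.9807 = 0.4490
  (34 − 29.4879)²/29.4879 = 0.6904
  (39 − 39.4928)²/39.4928 = 0.0061
  (36 − 40.0193)²/40.0193 = 0.4037
χ² = 0.7679 + 0.0068 + 0.4490 + 0.6904 + 0.0061 + 0.4037 = 2.324

2.324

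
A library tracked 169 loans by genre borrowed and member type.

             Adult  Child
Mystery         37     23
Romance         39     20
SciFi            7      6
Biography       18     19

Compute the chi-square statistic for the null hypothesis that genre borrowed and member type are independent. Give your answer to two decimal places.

3.17

Row totals: 60, 59, 13, 37. Column totals: 101, 68. Grand total N = 169.
Expected counts (row total × column total / N):
  Mystery, Adult: 60×101/169 = 35.858
  Mystery, Child: 60×68/169 = 24.142
  Romance, Adult: 59×101/169 = 35.260
  Romance, Child: 59×68/169 = 23.740
  SciFi, Adult: 13×101/169 = 7.769
  SciFi, Child: 13×68/169 = 5.231
  Biography, Adult: 37×101/169 = 22.112
  Biography, Child: 37×68/169 = 14.888
Contributions (O − E)²/E:
  (37 − 35.858)²/35.858 = 0.0364
  (23 − 24.142)²/24.142 = 0.0540
  (39 − 35.260)²/35.260 = 0.3967
  (20 − 23.740)²/23.740 = 0.5892
  (7 − 7.769)²/7.769 = 0.0761
  (6 − 5.231)²/5.231 = 0.1130
  (18 − 22.112)²/22.112 = 0.7647
  (19 − 14.888)²/14.888 = 1.1357
χ² = 0.0364 + 0.0540 + 0.3967 + 0.5892 + 0.0761 + 0.1130 + 0.7647 + 1.1357 = 3.17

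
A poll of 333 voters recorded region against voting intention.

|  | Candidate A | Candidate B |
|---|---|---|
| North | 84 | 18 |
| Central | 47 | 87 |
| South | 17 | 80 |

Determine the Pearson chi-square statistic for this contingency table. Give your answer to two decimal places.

92.60

Row totals: 102, 134, 97. Column totals: 148, 185. Grand total N = 333.
Expected counts (row total × column total / N):
  North, Candidate A: 102×148/333 = 45.333
  North, Candidate B: 102×185/333 = 56.667
  Central, Candidate A: 134×148/333 = 59.556
  Central, Candidate B: 134×185/333 = 74.444
  South, Candidate A: 97×148/333 = 43.111
  South, Candidate B: 97×185/333 = 53.889
Contributions (O − E)²/E:
  (84 − 45.333)²/45.333 = 32.9812
  (18 − 56.667)²/56.667 = 26.3846
  (47 − 59.556)²/59.556 = 2.6471
  (87 − 74.444)²/74.444 = 2.1177
  (17 − 43.111)²/43.111 = 15.8146
  (80 − 53.889)²/53.889 = 12.6516
χ² = 32.9812 + 26.3846 + 2.6471 + 2.1177 + 15.8146 + 12.6516 = 92.60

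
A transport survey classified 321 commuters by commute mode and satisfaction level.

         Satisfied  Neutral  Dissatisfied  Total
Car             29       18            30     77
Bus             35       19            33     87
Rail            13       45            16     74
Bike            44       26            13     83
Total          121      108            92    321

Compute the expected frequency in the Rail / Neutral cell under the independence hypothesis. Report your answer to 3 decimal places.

Row total (Rail) = 74; column total (Neutral) = 108; grand total N = 321.
Expected count = (row total × column total) / N = 74 × 108 / 321 = 24.897.

24.897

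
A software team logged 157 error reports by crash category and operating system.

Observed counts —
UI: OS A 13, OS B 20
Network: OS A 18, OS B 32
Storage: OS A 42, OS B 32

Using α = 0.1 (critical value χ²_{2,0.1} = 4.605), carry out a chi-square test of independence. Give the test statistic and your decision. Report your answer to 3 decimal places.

Row totals: 33, 50, 74. Column totals: 73, 84. Grand total N = 157.
Expected counts (row total × column total / N):
  UI, OS A: 33×73/157 = 15.3439
  UI, OS B: 33×84/157 = 17.6561
  Network, OS A: 50×73/157 = 23.2484
  Network, OS B: 50×84/157 = 26.7516
  Storage, OS A: 74×73/157 = 34.4076
  Storage, OS B: 74×84/157 = 39.5924
Contributions (O − E)²/E:
  (13 − 15.3439)²/15.3439 = 0.3580
  (20 − 17.6561)²/17.6561 = 0.3112
  (18 − 23.2484)²/23.2484 = 1.1848
  (32 − 26.7516)²/26.7516 = 1.0297
  (42 − 34.4076)²/34.4076 = 1.6753
  (32 − 39.5924)²/39.5924 = 1.4559
χ² = 0.3580 + 0.3112 + 1.1848 + 1.0297 + 1.6753 + 1.4559 = 6.015
df = (3−1)(2−1) = 2. Since 6.015 > 4.605, reject the null hypothesis of independence at α = 0.1.

6.015; reject H₀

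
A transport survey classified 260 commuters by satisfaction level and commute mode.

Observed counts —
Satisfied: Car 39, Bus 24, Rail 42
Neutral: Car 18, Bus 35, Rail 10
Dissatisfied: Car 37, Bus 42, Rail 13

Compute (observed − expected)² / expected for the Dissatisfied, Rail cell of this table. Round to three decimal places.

4.348

Row total (Dissatisfied) = 92; column total (Rail) = 65; N = 260.
Expected count E = 92 × 65 / 260 = 23.0000.
Contribution = (O − E)²/E = (13 − 23.0000)² / 23.0000 = 4.348.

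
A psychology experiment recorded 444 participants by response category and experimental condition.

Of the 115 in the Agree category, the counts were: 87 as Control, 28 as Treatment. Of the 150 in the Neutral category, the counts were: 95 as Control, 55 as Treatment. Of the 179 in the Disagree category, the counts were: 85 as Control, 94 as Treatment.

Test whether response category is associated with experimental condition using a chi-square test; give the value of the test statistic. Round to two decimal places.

Row totals: 115, 150, 179. Column totals: 267, 177. Grand total N = 444.
Expected counts (row total × column total / N):
  Agree, Control: 115×267/444 = 69.155
  Agree, Treatment: 115×177/444 = 45.845
  Neutral, Control: 150×267/444 = 90.203
  Neutral, Treatment: 150×177/444 = 59.797
  Disagree, Control: 179×267/444 = 107.642
  Disagree, Treatment: 179×177/444 = 71.358
Contributions (O − E)²/E:
  (87 − 69.155)²/69.155 = 4.6048
  (28 − 45.845)²/45.845 = 6.9461
  (95 − 90.203)²/90.203 = 0.2551
  (55 − 59.797)²/59.797 = 0.3848
  (85 − 107.642)²/107.642 = 4.7626
  (94 − 71.358)²/71.358 = 7.1843
χ² = 4.6048 + 6.9461 + 0.2551 + 0.3848 + 4.7626 + 7.1843 = 24.14

24.14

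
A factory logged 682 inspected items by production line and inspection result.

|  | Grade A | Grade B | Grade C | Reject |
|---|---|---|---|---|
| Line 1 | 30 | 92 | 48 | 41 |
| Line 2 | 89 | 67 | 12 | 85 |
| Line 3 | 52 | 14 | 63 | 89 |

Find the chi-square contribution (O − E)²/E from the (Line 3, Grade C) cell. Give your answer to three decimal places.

14.266

Row total (Line 3) = 218; column total (Grade C) = 123; N = 682.
Expected count E = 218 × 123 / 682 = 39.31672.
Contribution = (O − E)²/E = (63 − 39.31672)² / 39.31672 = 14.266.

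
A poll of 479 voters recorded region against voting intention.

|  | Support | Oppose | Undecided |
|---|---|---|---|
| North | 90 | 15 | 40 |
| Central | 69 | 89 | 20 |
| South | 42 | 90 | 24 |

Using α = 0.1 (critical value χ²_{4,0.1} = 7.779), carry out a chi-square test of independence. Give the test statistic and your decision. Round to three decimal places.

83.511; reject H₀

Row totals: 145, 178, 156. Column totals: 201, 194, 84. Grand total N = 479.
Expected counts (row total × column total / N):
  North, Support: 145×201/479 = 60.8455
  North, Oppose: 145×194/479 = 58.7265
  North, Undecided: 145×84/479 = 25.4280
  Central, Support: 178×201/479 = 74.6931
  Central, Oppose: 178×194/479 = 72.0919
  Central, Undecided: 178×84/479 = 31.2150
  South, Support: 156×201/479 = 65.4614
  South, Oppose: 156×194/479 = 63.1816
  South, Undecided: 156×84/479 = 27.3570
Contributions (O − E)²/E:
  (90 − 60.8455)²/60.8455 = 13.9696
  (15 − 58.7265)²/58.7265 = 32.5578
  (40 − 25.4280)²/25.4280 = 8.3508
  (69 − 74.6931)²/74.6931 = 0.4339
  (89 − 72.0919)²/72.0919 = 3.9655
  (20 − 31.2150)²/31.2150 = 4.0294
  (42 − 65.4614)²/65.4614 = 8.4086
  (90 − 63.1816)²/63.1816 = 11.3835
  (24 − 27.3570)²/27.3570 = 0.4119
χ² = 13.9696 + 32.5578 + 8.3508 + 0.4339 + 3.9655 + 4.0294 + 8.4086 + 11.3835 + 0.4119 = 83.511
df = (3−1)(3−1) = 4. Since 83.511 > 7.779, reject the null hypothesis of independence at α = 0.1.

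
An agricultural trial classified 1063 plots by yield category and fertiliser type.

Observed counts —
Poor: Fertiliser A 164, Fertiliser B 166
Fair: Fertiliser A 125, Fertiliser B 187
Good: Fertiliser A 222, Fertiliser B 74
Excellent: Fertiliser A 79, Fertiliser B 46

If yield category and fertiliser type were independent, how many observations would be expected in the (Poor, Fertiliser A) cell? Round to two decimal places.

183.16

Row total (Poor) = 330; column total (Fertiliser A) = 590; grand total N = 1063.
Expected count = (row total × column total) / N = 330 × 590 / 1063 = 183.16.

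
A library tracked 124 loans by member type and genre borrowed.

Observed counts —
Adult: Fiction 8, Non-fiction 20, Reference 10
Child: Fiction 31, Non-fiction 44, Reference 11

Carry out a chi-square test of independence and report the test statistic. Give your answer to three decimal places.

Row totals: 38, 86. Column totals: 39, 64, 21. Grand total N = 124.
Expected counts (row total × column total / N):
  Adult, Fiction: 38×39/124 = 11.9516
  Adult, Non-fiction: 38×64/124 = 19.6129
  Adult, Reference: 38×21/124 = 6.4355
  Child, Fiction: 86×39/124 = 27.0484
  Child, Non-fiction: 86×64/124 = 44.3871
  Child, Reference: 86×21/124 = 14.5645
Contributions (O − E)²/E:
  (8 − 11.9516)²/11.9516 = 1.3065
  (20 − 19.6129)²/19.6129 = 0.0076
  (10 − 6.4355)²/6.4355 = 1.9743
  (31 − 27.0484)²/27.0484 = 0.5773
  (44 − 44.3871)²/44.3871 = 0.0034
  (11 − 14.5645)²/14.5645 = 0.8724
χ² = 1.3065 + 0.0076 + 1.9743 + 0.5773 + 0.0034 + 0.8724 = 4.742

4.742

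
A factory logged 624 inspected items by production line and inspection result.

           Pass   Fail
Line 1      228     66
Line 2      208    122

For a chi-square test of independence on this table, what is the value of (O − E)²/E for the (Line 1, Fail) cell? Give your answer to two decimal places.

5.75

Row total (Line 1) = 294; column total (Fail) = 188; N = 624.
Expected count E = 294 × 188 / 624 = 88.577.
Contribution = (O − E)²/E = (66 − 88.577)² / 88.577 = 5.75.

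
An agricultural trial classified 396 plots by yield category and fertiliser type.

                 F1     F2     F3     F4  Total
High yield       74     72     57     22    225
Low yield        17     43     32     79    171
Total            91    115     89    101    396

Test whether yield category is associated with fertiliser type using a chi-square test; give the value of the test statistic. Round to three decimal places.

76.262

Grand total N = 396.
Expected counts (row total × column total / N):
  High yield, F1: 225×91/396 = 51.7045
  High yield, F2: 225×115/396 = 65.3409
  High yield, F3: 225×89/396 = 50.5682
  High yield, F4: 225×101/396 = 57.3864
  Low yield, F1: 171×91/396 = 39.2955
  Low yield, F2: 171×115/396 = 49.6591
  Low yield, F3: 171×89/396 = 38.4318
  Low yield, F4: 171×101/396 = 43.6136
Contributions (O − E)²/E:
  (74 − 51.7045)²/51.7045 = 9.6140
  (72 − 65.3409)²/65.3409 = 0.6787
  (57 − 50.5682)²/50.5682 = 0.8181
  (22 − 57.3864)²/57.3864 = 21.8205
  (17 − 39.2955)²/39.2955 = 12.6500
  (43 − 49.6591)²/49.6591 = 0.8930
  (32 − 38.4318)²/38.4318 = 1.0764
  (79 − 43.6136)²/43.6136 = 28.7112
χ² = 9.6140 + 0.6787 + 0.8181 + 21.8205 + 12.6500 + 0.8930 + 1.0764 + 28.7112 = 76.262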